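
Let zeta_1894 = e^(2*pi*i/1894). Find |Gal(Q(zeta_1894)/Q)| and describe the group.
|Gal(Q(zeta_1894)/Q)| = phi(1894) = 946; group ≅ (Z/1894Z)^* ≅ Z/946Z

The n-th cyclotomic polynomial Φ_1894(x) is the minimal polynomial of zeta_1894 over Q and has degree phi(1894) = 946. So Q(zeta_1894) is a degree-946 Galois extension with Galois group (Z/1894Z)^*. By CRT, (Z/1894Z)^* ≅ (Z/2Z)^* × (Z/947Z)^*. Each prime-power unit group is (Z/2Z)^* ≅ trivial group (order 1); (Z/947Z)^* ≅ Z/946Z. Hence Gal(Q(zeta_1894)/Q) ≅ Z/946Z.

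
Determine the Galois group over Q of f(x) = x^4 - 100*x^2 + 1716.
Gal(K/Q) = V_4 (Klein four-group, Z/2Z × Z/2Z)

f factors as (x^2 - 22)(x^2 - 78), so the splitting field is K = Q(sqrt(22), sqrt(78)). The elements 22, 78, 1716 are all non-squares in Q, so sqrt(22) and sqrt(78) generate independent quadratic extensions. Thus [K:Q] = 4 and Gal(K/Q) is generated by the two order-2 automorphisms sqrt(22) ↦ -sqrt(22) and sqrt(78) ↦ -sqrt(78), giving V_4.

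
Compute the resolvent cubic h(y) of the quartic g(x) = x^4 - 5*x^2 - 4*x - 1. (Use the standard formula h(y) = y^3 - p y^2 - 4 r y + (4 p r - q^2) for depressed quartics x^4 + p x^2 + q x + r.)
h(y) = y^3 + 5*y^2 + 4*y + 4

Identify coefficients: p = -5, q = -4, r = -1.
Plug into h(y) = y^3 - p y^2 - 4 r y + (4 p r - q^2):
  h(y) = y^3 - (-5) y^2 - 4*(-1) y + (4*(-5)*(-1) - (-4)^2)
       = y^3 + (5) y^2 + (4) y + (4).
Simplifying: h(y) = y^3 + 5*y^2 + 4*y + 4.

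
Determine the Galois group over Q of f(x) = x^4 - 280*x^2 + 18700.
Gal(K/Q) = V_4 (Klein four-group, Z/2Z × Z/2Z)

f factors as (x^2 - 110)(x^2 - 170), so the splitting field is K = Q(sqrt(110), sqrt(170)). The elements 110, 170, 18700 are all non-squares in Q, so sqrt(110) and sqrt(170) generate independent quadratic extensions. Thus [K:Q] = 4 and Gal(K/Q) is generated by the two order-2 automorphisms sqrt(110) ↦ -sqrt(110) and sqrt(170) ↦ -sqrt(170), giving V_4.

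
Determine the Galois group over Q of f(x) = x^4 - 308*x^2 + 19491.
Gal(K/Q) = V_4 (Klein four-group, Z/2Z × Z/2Z)

f factors as (x^2 - 89)(x^2 - 219), so the splitting field is K = Q(sqrt(89), sqrt(219)). The elements 89, 219, 19491 are all non-squares in Q, so sqrt(89) and sqrt(219) generate independent quadratic extensions. Thus [K:Q] = 4 and Gal(K/Q) is generated by the two order-2 automorphisms sqrt(89) ↦ -sqrt(89) and sqrt(219) ↦ -sqrt(219), giving V_4.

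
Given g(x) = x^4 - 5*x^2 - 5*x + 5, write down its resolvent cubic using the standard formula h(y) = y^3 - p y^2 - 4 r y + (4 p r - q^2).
h(y) = y^3 + 5*y^2 - 20*y - 125

Identify coefficients: p = -5, q = -5, r = 5.
Plug into h(y) = y^3 - p y^2 - 4 r y + (4 p r - q^2):
  h(y) = y^3 - (-5) y^2 - 4*(5) y + (4*(-5)*(5) - (-5)^2)
       = y^3 + (5) y^2 + (-20) y + (-125).
Simplifying: h(y) = y^3 + 5*y^2 - 20*y - 125.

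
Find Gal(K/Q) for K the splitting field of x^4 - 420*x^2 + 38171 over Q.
Gal(K/Q) = V_4 (Klein four-group, Z/2Z × Z/2Z)

f factors as (x^2 - 133)(x^2 - 287), so the splitting field is K = Q(sqrt(133), sqrt(287)). The elements 133, 287, 38171 are all non-squares in Q, so sqrt(133) and sqrt(287) generate independent quadratic extensions. Thus [K:Q] = 4 and Gal(K/Q) is generated by the two order-2 automorphisms sqrt(133) ↦ -sqrt(133) and sqrt(287) ↦ -sqrt(287), giving V_4.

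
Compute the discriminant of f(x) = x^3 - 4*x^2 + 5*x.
Δ = -100

For x^3 + a x^2 + b x + c the discriminant is Δ = 18 a b c - 4 a^3 c + a^2 b^2 - 4 b^3 - 27 c^2.
Plug a = -4, b = 5, c = 0:
  18*(-4)*(5)*(0) - 4*(-4)^3*(0) + (-4)^2*(5)^2 - 4*(5)^3 - 27*(0)^2
  = 0 + (0) + 400 + (-500) + (0)
  = -100.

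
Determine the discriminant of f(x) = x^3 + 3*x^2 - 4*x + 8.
Δ = -3920

For x^3 + a x^2 + b x + c the discriminant is Δ = 18 a b c - 4 a^3 c + a^2 b^2 - 4 b^3 - 27 c^2.
Plug a = 3, b = -4, c = 8:
  18*(3)*(-4)*(8) - 4*(3)^3*(8) + (3)^2*(-4)^2 - 4*(-4)^3 - 27*(8)^2
  = -1728 + (-864) + 144 + (256) + (-1728)
  = -3920.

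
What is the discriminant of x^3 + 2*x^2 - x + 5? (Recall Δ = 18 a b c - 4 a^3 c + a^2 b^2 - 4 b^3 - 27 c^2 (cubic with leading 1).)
Δ = -1007

For x^3 + a x^2 + b x + c the discriminant is Δ = 18 a b c - 4 a^3 c + a^2 b^2 - 4 b^3 - 27 c^2.
Plug a = 2, b = -1, c = 5:
  18*(2)*(-1)*(5) - 4*(2)^3*(5) + (2)^2*(-1)^2 - 4*(-1)^3 - 27*(5)^2
  = -180 + (-160) + 4 + (4) + (-675)
  = -1007.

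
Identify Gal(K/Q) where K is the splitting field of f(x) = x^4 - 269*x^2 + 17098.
Gal(K/Q) = V_4 (Klein four-group, Z/2Z × Z/2Z)

f factors as (x^2 - 103)(x^2 - 166), so the splitting field is K = Q(sqrt(103), sqrt(166)). The elements 103, 166, 17098 are all non-squares in Q, so sqrt(103) and sqrt(166) generate independent quadratic extensions. Thus [K:Q] = 4 and Gal(K/Q) is generated by the two order-2 automorphisms sqrt(103) ↦ -sqrt(103) and sqrt(166) ↦ -sqrt(166), giving V_4.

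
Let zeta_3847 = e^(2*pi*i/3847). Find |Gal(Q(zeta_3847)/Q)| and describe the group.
|Gal(Q(zeta_3847)/Q)| = phi(3847) = 3846; group ≅ (Z/3847Z)^* ≅ Z/3846Z

The n-th cyclotomic polynomial Φ_3847(x) is the minimal polynomial of zeta_3847 over Q and has degree phi(3847) = 3846. So Q(zeta_3847) is a degree-3846 Galois extension with Galois group (Z/3847Z)^*. (Z/3847Z)^* is cyclic since 3847 is an odd prime power (or 4). Hence Gal(Q(zeta_3847)/Q) ≅ Z/3846Z.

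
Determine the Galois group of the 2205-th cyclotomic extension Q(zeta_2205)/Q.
|Gal(Q(zeta_2205)/Q)| = phi(2205) = 1008; group ≅ (Z/2205Z)^* ≅ Z/4Z × Z/6Z × Z/42Z

The n-th cyclotomic polynomial Φ_2205(x) is the minimal polynomial of zeta_2205 over Q and has degree phi(2205) = 1008. So Q(zeta_2205) is a degree-1008 Galois extension with Galois group (Z/2205Z)^*. By CRT, (Z/2205Z)^* ≅ (Z/9Z)^* × (Z/5Z)^* × (Z/49Z)^*. Each prime-power unit group is (Z/9Z)^* ≅ Z/6Z; (Z/5Z)^* ≅ Z/4Z; (Z/49Z)^* ≅ Z/42Z. Hence Gal(Q(zeta_2205)/Q) ≅ Z/4Z × Z/6Z × Z/42Z.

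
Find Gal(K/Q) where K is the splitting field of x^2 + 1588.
Gal(K/Q) = Z/2Z (cyclic of order 2)

x^2 + 1588 is irreducible over Q since -1588 is not a rational square. The splitting field Q(sqrt(-1588)) has degree 2 over Q, and its unique nontrivial automorphism is sqrt(-1588) ↦ -sqrt(-1588). Hence Gal(Q(sqrt(-1588))/Q) = Z/2Z.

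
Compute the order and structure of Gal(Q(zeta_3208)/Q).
|Gal(Q(zeta_3208)/Q)| = phi(3208) = 1600; group ≅ (Z/3208Z)^* ≅ Z/2Z × Z/2Z × Z/400Z

The n-th cyclotomic polynomial Φ_3208(x) is the minimal polynomial of zeta_3208 over Q and has degree phi(3208) = 1600. So Q(zeta_3208) is a degree-1600 Galois extension with Galois group (Z/3208Z)^*. By CRT, (Z/3208Z)^* ≅ (Z/8Z)^* × (Z/401Z)^*. Each prime-power unit group is (Z/8Z)^* ≅ Z/2Z × Z/2Z; (Z/401Z)^* ≅ Z/400Z. Hence Gal(Q(zeta_3208)/Q) ≅ Z/2Z × Z/2Z × Z/400Z.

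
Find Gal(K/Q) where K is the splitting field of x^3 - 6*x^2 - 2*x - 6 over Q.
Gal(K/Q) = S_3 (symmetric group of order 6)

Compute the discriminant of x^3 + (-6)*x^2 + (-2)*x + (-6): Δ = -7276. Since Δ is not a rational square, the Galois group is not contained in A_3; it must be the full S_3 (irreducibility of the cubic rules out anything smaller).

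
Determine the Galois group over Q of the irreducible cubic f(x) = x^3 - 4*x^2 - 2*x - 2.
Gal(K/Q) = S_3 (symmetric group of order 6)

Compute the discriminant of x^3 + (-4)*x^2 + (-2)*x + (-2): Δ = -812. Since Δ is not a rational square, the Galois group is not contained in A_3; it must be the full S_3 (irreducibility of the cubic rules out anything smaller).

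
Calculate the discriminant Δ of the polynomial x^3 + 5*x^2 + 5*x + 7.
Δ = -1548

For x^3 + a x^2 + b x + c the discriminant is Δ = 18 a b c - 4 a^3 c + a^2 b^2 - 4 b^3 - 27 c^2.
Plug a = 5, b = 5, c = 7:
  18*(5)*(5)*(7) - 4*(5)^3*(7) + (5)^2*(5)^2 - 4*(5)^3 - 27*(7)^2
  = 3150 + (-3500) + 625 + (-500) + (-1323)
  = -1548.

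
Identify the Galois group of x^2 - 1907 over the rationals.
Gal(K/Q) = Z/2Z (cyclic of order 2)

x^2 - 1907 is irreducible over Q since 1907 is not a rational square. The splitting field Q(sqrt(1907)) has degree 2 over Q, and its unique nontrivial automorphism is sqrt(1907) ↦ -sqrt(1907). Hence Gal(Q(sqrt(1907))/Q) = Z/2Z.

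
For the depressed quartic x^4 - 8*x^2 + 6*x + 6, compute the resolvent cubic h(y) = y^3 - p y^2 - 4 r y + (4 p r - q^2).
h(y) = y^3 + 8*y^2 - 24*y - 228

Identify coefficients: p = -8, q = 6, r = 6.
Plug into h(y) = y^3 - p y^2 - 4 r y + (4 p r - q^2):
  h(y) = y^3 - (-8) y^2 - 4*(6) y + (4*(-8)*(6) - (6)^2)
       = y^3 + (8) y^2 + (-24) y + (-228).
Simplifying: h(y) = y^3 + 8*y^2 - 24*y - 228.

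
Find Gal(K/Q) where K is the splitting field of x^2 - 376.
Gal(K/Q) = Z/2Z (cyclic of order 2)

x^2 - 376 is irreducible over Q since 376 is not a rational square. The splitting field Q(sqrt(376)) has degree 2 over Q, and its unique nontrivial automorphism is sqrt(376) ↦ -sqrt(376). Hence Gal(Q(sqrt(376))/Q) = Z/2Z.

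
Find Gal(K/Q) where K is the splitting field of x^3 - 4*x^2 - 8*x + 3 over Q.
Gal(K/Q) = S_3 (symmetric group of order 6)

Compute the discriminant of x^3 + (-4)*x^2 + (-8)*x + (3): Δ = 5325. Since Δ is not a rational square, the Galois group is not contained in A_3; it must be the full S_3 (irreducibility of the cubic rules out anything smaller).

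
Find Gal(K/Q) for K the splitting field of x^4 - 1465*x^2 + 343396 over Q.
Gal(K/Q) = Z/2Z (cyclic of order 2)

f factors as (x^2 - 1172)(x^2 - 293), so the splitting field is K = Q(sqrt(1172), sqrt(293)). The squarefree part of 1172 is 293 and the squarefree part of 293 is also 293, so sqrt(1172) and sqrt(293) are both rational multiples of sqrt(293). Hence Q(sqrt(1172)) = Q(sqrt(293)) = Q(sqrt(293)), and the splitting field collapses to a single degree-2 extension with Galois group Z/2Z.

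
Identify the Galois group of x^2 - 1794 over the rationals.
Gal(K/Q) = Z/2Z (cyclic of order 2)

x^2 - 1794 is irreducible over Q since 1794 is not a rational square. The splitting field Q(sqrt(1794)) has degree 2 over Q, and its unique nontrivial automorphism is sqrt(1794) ↦ -sqrt(1794). Hence Gal(Q(sqrt(1794))/Q) = Z/2Z.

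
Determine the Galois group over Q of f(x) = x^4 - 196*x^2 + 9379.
Gal(K/Q) = V_4 (Klein four-group, Z/2Z × Z/2Z)

f factors as (x^2 - 83)(x^2 - 113), so the splitting field is K = Q(sqrt(83), sqrt(113)). The elements 83, 113, 9379 are all non-squares in Q, so sqrt(83) and sqrt(113) generate independent quadratic extensions. Thus [K:Q] = 4 and Gal(K/Q) is generated by the two order-2 automorphisms sqrt(83) ↦ -sqrt(83) and sqrt(113) ↦ -sqrt(113), giving V_4.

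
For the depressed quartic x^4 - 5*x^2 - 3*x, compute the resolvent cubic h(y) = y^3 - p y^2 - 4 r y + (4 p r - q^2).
h(y) = y^3 + 5*y^2 - 9

Identify coefficients: p = -5, q = -3, r = 0.
Plug into h(y) = y^3 - p y^2 - 4 r y + (4 p r - q^2):
  h(y) = y^3 - (-5) y^2 - 4*(0) y + (4*(-5)*(0) - (-3)^2)
       = y^3 + (5) y^2 + (0) y + (-9).
Simplifying: h(y) = y^3 + 5*y^2 - 9.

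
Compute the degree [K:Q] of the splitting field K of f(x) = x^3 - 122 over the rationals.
[K:Q] = 6

x^3 - 122 has one real root r = 122^(1/3) and two complex roots r*zeta_3, r*zeta_3^2 where zeta_3 = e^(2*pi*i/3). The splitting field is Q(r, zeta_3). [Q(r):Q] = 3 and [Q(zeta_3):Q] = 2 with gcd = 1, so [Q(r, zeta_3):Q] = 3 * 2 = 6.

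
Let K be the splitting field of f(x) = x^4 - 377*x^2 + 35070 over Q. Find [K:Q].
[K:Q] = 4

f factors as (x^2 - 167)(x^2 - 210); the splitting field is K = Q(sqrt(167), sqrt(210)). Since 167, 210, and 35070 are all non-squares in Q, the three subfields Q(sqrt(167)), Q(sqrt(210)), Q(sqrt(35070)) are distinct degree-2 extensions, so [K:Q] = 4 (Klein four Galois group).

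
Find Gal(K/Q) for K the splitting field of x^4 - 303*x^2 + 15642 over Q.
Gal(K/Q) = V_4 (Klein four-group, Z/2Z × Z/2Z)

f factors as (x^2 - 66)(x^2 - 237), so the splitting field is K = Q(sqrt(66), sqrt(237)). The elements 66, 237, 15642 are all non-squares in Q, so sqrt(66) and sqrt(237) generate independent quadratic extensions. Thus [K:Q] = 4 and Gal(K/Q) is generated by the two order-2 automorphisms sqrt(66) ↦ -sqrt(66) and sqrt(237) ↦ -sqrt(237), giving V_4.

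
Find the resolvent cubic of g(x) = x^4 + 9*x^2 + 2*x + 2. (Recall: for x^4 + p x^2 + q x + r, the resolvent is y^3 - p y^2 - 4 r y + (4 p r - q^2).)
h(y) = y^3 - 9*y^2 - 8*y + 68

Identify coefficients: p = 9, q = 2, r = 2.
Plug into h(y) = y^3 - p y^2 - 4 r y + (4 p r - q^2):
  h(y) = y^3 - (9) y^2 - 4*(2) y + (4*(9)*(2) - (2)^2)
       = y^3 + (-9) y^2 + (-8) y + (68).
Simplifying: h(y) = y^3 - 9*y^2 - 8*y + 68.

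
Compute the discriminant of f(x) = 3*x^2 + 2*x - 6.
Δ = 76

For a quadratic a x^2 + b x + c the discriminant is Δ = b^2 - 4ac = (2)^2 - 4*(3)*(-6) = 4 - (-72) = 76.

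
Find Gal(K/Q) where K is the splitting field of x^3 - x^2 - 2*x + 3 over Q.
Gal(K/Q) = S_3 (symmetric group of order 6)

Compute the discriminant of x^3 + (-1)*x^2 + (-2)*x + (3): Δ = -87. Since Δ is not a rational square, the Galois group is not contained in A_3; it must be the full S_3 (irreducibility of the cubic rules out anything smaller).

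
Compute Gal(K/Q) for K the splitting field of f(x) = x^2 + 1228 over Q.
Gal(K/Q) = Z/2Z (cyclic of order 2)

x^2 + 1228 is irreducible over Q since -1228 is not a rational square. The splitting field Q(sqrt(-1228)) has degree 2 over Q, and its unique nontrivial automorphism is sqrt(-1228) ↦ -sqrt(-1228). Hence Gal(Q(sqrt(-1228))/Q) = Z/2Z.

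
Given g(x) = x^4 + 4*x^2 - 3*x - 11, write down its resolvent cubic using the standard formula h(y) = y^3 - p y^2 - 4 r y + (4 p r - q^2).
h(y) = y^3 - 4*y^2 + 44*y - 185

Identify coefficients: p = 4, q = -3, r = -11.
Plug into h(y) = y^3 - p y^2 - 4 r y + (4 p r - q^2):
  h(y) = y^3 - (4) y^2 - 4*(-11) y + (4*(4)*(-11) - (-3)^2)
       = y^3 + (-4) y^2 + (44) y + (-185).
Simplifying: h(y) = y^3 - 4*y^2 + 44*y - 185.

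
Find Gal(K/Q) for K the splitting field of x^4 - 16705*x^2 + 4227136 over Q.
Gal(K/Q) = Z/2Z (cyclic of order 2)

f factors as (x^2 - 257)(x^2 - 16448), so the splitting field is K = Q(sqrt(257), sqrt(16448)). The squarefree part of 257 is 257 and the squarefree part of 16448 is also 257, so sqrt(257) and sqrt(16448) are both rational multiples of sqrt(257). Hence Q(sqrt(257)) = Q(sqrt(16448)) = Q(sqrt(257)), and the splitting field collapses to a single degree-2 extension with Galois group Z/2Z.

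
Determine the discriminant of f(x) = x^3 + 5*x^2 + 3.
Δ = -1743

For x^3 + a x^2 + b x + c the discriminant is Δ = 18 a b c - 4 a^3 c + a^2 b^2 - 4 b^3 - 27 c^2.
Plug a = 5, b = 0, c = 3:
  18*(5)*(0)*(3) - 4*(5)^3*(3) + (5)^2*(0)^2 - 4*(0)^3 - 27*(3)^2
  = 0 + (-1500) + 0 + (0) + (-243)
  = -1743.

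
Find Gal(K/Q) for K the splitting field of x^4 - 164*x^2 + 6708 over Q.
Gal(K/Q) = V_4 (Klein four-group, Z/2Z × Z/2Z)

f factors as (x^2 - 86)(x^2 - 78), so the splitting field is K = Q(sqrt(86), sqrt(78)). The elements 86, 78, 6708 are all non-squares in Q, so sqrt(86) and sqrt(78) generate independent quadratic extensions. Thus [K:Q] = 4 and Gal(K/Q) is generated by the two order-2 automorphisms sqrt(86) ↦ -sqrt(86) and sqrt(78) ↦ -sqrt(78), giving V_4.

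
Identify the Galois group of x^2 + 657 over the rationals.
Gal(K/Q) = Z/2Z (cyclic of order 2)

x^2 + 657 is irreducible over Q since -657 is not a rational square. The splitting field Q(sqrt(-657)) has degree 2 over Q, and its unique nontrivial automorphism is sqrt(-657) ↦ -sqrt(-657). Hence Gal(Q(sqrt(-657))/Q) = Z/2Z.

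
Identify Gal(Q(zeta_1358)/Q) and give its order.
|Gal(Q(zeta_1358)/Q)| = phi(1358) = 576; group ≅ (Z/1358Z)^* ≅ Z/6Z × Z/96Z

The n-th cyclotomic polynomial Φ_1358(x) is the minimal polynomial of zeta_1358 over Q and has degree phi(1358) = 576. So Q(zeta_1358) is a degree-576 Galois extension with Galois group (Z/1358Z)^*. By CRT, (Z/1358Z)^* ≅ (Z/2Z)^* × (Z/7Z)^* × (Z/97Z)^*. Each prime-power unit group is (Z/2Z)^* ≅ trivial group (order 1); (Z/7Z)^* ≅ Z/6Z; (Z/97Z)^* ≅ Z/96Z. Hence Gal(Q(zeta_1358)/Q) ≅ Z/6Z × Z/96Z.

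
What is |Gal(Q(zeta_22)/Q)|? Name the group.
|Gal(Q(zeta_22)/Q)| = phi(22) = 10; group ≅ (Z/22Z)^* ≅ Z/10Z

The n-th cyclotomic polynomial Φ_22(x) is the minimal polynomial of zeta_22 over Q and has degree phi(22) = 10. So Q(zeta_22) is a degree-10 Galois extension with Galois group (Z/22Z)^*. By CRT, (Z/22Z)^* ≅ (Z/2Z)^* × (Z/11Z)^*. Each prime-power unit group is (Z/2Z)^* ≅ trivial group (order 1); (Z/11Z)^* ≅ Z/10Z. Hence Gal(Q(zeta_22)/Q) ≅ Z/10Z.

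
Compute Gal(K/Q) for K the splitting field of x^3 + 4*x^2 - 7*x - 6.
Gal(K/Q) = S_3 (symmetric group of order 6)

Compute the discriminant of x^3 + (4)*x^2 + (-7)*x + (-6): Δ = 5744. Since Δ is not a rational square, the Galois group is not contained in A_3; it must be the full S_3 (irreducibility of the cubic rules out anything smaller).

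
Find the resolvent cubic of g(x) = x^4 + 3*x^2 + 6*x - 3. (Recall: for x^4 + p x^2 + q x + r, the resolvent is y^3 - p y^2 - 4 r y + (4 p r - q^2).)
h(y) = y^3 - 3*y^2 + 12*y - 72

Identify coefficients: p = 3, q = 6, r = -3.
Plug into h(y) = y^3 - p y^2 - 4 r y + (4 p r - q^2):
  h(y) = y^3 - (3) y^2 - 4*(-3) y + (4*(3)*(-3) - (6)^2)
       = y^3 + (-3) y^2 + (12) y + (-72).
Simplifying: h(y) = y^3 - 3*y^2 + 12*y - 72.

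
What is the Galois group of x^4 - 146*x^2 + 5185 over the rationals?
Gal(K/Q) = V_4 (Klein four-group, Z/2Z × Z/2Z)

f factors as (x^2 - 61)(x^2 - 85), so the splitting field is K = Q(sqrt(61), sqrt(85)). The elements 61, 85, 5185 are all non-squares in Q, so sqrt(61) and sqrt(85) generate independent quadratic extensions. Thus [K:Q] = 4 and Gal(K/Q) is generated by the two order-2 automorphisms sqrt(61) ↦ -sqrt(61) and sqrt(85) ↦ -sqrt(85), giving V_4.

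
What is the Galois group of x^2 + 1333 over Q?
Gal(K/Q) = Z/2Z (cyclic of order 2)

x^2 + 1333 is irreducible over Q since -1333 is not a rational square. The splitting field Q(sqrt(-1333)) has degree 2 over Q, and its unique nontrivial automorphism is sqrt(-1333) ↦ -sqrt(-1333). Hence Gal(Q(sqrt(-1333))/Q) = Z/2Z.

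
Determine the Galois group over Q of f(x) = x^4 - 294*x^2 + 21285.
Gal(K/Q) = V_4 (Klein four-group, Z/2Z × Z/2Z)

f factors as (x^2 - 165)(x^2 - 129), so the splitting field is K = Q(sqrt(165), sqrt(129)). The elements 165, 129, 21285 are all non-squares in Q, so sqrt(165) and sqrt(129) generate independent quadratic extensions. Thus [K:Q] = 4 and Gal(K/Q) is generated by the two order-2 automorphisms sqrt(165) ↦ -sqrt(165) and sqrt(129) ↦ -sqrt(129), giving V_4.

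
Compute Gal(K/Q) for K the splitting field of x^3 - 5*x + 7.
Gal(K/Q) = S_3 (symmetric group of order 6)

Compute the discriminant of x^3 + (0)*x^2 + (-5)*x + (7): Δ = -823. Since Δ is not a rational square, the Galois group is not contained in A_3; it must be the full S_3 (irreducibility of the cubic rules out anything smaller).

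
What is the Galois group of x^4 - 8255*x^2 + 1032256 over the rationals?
Gal(K/Q) = Z/2Z (cyclic of order 2)

f factors as (x^2 - 8128)(x^2 - 127), so the splitting field is K = Q(sqrt(8128), sqrt(127)). The squarefree part of 8128 is 127 and the squarefree part of 127 is also 127, so sqrt(8128) and sqrt(127) are both rational multiples of sqrt(127). Hence Q(sqrt(8128)) = Q(sqrt(127)) = Q(sqrt(127)), and the splitting field collapses to a single degree-2 extension with Galois group Z/2Z.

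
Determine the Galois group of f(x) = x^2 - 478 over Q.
Gal(K/Q) = Z/2Z (cyclic of order 2)

x^2 - 478 is irreducible over Q since 478 is not a rational square. The splitting field Q(sqrt(478)) has degree 2 over Q, and its unique nontrivial automorphism is sqrt(478) ↦ -sqrt(478). Hence Gal(Q(sqrt(478))/Q) = Z/2Z.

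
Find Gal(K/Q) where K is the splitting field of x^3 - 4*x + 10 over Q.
Gal(K/Q) = S_3 (symmetric group of order 6)

Compute the discriminant of x^3 + (0)*x^2 + (-4)*x + (10): Δ = -2444. Since Δ is not a rational square, the Galois group is not contained in A_3; it must be the full S_3 (irreducibility of the cubic rules out anything smaller).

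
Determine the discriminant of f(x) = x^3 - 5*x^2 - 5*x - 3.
Δ = -1968

For x^3 + a x^2 + b x + c the discriminant is Δ = 18 a b c - 4 a^3 c + a^2 b^2 - 4 b^3 - 27 c^2.
Plug a = -5, b = -5, c = -3:
  18*(-5)*(-5)*(-3) - 4*(-5)^3*(-3) + (-5)^2*(-5)^2 - 4*(-5)^3 - 27*(-3)^2
  = -1350 + (-1500) + 625 + (500) + (-243)
  = -1968.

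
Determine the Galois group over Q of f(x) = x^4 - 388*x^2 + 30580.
Gal(K/Q) = V_4 (Klein four-group, Z/2Z × Z/2Z)

f factors as (x^2 - 278)(x^2 - 110), so the splitting field is K = Q(sqrt(278), sqrt(110)). The elements 278, 110, 30580 are all non-squares in Q, so sqrt(278) and sqrt(110) generate independent quadratic extensions. Thus [K:Q] = 4 and Gal(K/Q) is generated by the two order-2 automorphisms sqrt(278) ↦ -sqrt(278) and sqrt(110) ↦ -sqrt(110), giving V_4.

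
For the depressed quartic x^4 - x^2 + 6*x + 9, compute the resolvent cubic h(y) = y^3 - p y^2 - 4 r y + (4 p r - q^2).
h(y) = y^3 + y^2 - 36*y - 72

Identify coefficients: p = -1, q = 6, r = 9.
Plug into h(y) = y^3 - p y^2 - 4 r y + (4 p r - q^2):
  h(y) = y^3 - (-1) y^2 - 4*(9) y + (4*(-1)*(9) - (6)^2)
       = y^3 + (1) y^2 + (-36) y + (-72).
Simplifying: h(y) = y^3 + y^2 - 36*y - 72.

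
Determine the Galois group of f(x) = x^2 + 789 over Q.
Gal(K/Q) = Z/2Z (cyclic of order 2)

x^2 + 789 is irreducible over Q since -789 is not a rational square. The splitting field Q(sqrt(-789)) has degree 2 over Q, and its unique nontrivial automorphism is sqrt(-789) ↦ -sqrt(-789). Hence Gal(Q(sqrt(-789))/Q) = Z/2Z.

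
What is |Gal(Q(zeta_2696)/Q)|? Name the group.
|Gal(Q(zeta_2696)/Q)| = phi(2696) = 1344; group ≅ (Z/2696Z)^* ≅ Z/2Z × Z/2Z × Z/336Z

The n-th cyclotomic polynomial Φ_2696(x) is the minimal polynomial of zeta_2696 over Q and has degree phi(2696) = 1344. So Q(zeta_2696) is a degree-1344 Galois extension with Galois group (Z/2696Z)^*. By CRT, (Z/2696Z)^* ≅ (Z/8Z)^* × (Z/337Z)^*. Each prime-power unit group is (Z/8Z)^* ≅ Z/2Z × Z/2Z; (Z/337Z)^* ≅ Z/336Z. Hence Gal(Q(zeta_2696)/Q) ≅ Z/2Z × Z/2Z × Z/336Z.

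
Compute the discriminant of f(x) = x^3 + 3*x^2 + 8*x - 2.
Δ = -2228

For x^3 + a x^2 + b x + c the discriminant is Δ = 18 a b c - 4 a^3 c + a^2 b^2 - 4 b^3 - 27 c^2.
Plug a = 3, b = 8, c = -2:
  18*(3)*(8)*(-2) - 4*(3)^3*(-2) + (3)^2*(8)^2 - 4*(8)^3 - 27*(-2)^2
  = -864 + (216) + 576 + (-2048) + (-108)
  = -2228.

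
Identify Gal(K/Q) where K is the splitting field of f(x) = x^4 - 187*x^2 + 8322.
Gal(K/Q) = V_4 (Klein four-group, Z/2Z × Z/2Z)

f factors as (x^2 - 73)(x^2 - 114), so the splitting field is K = Q(sqrt(73), sqrt(114)). The elements 73, 114, 8322 are all non-squares in Q, so sqrt(73) and sqrt(114) generate independent quadratic extensions. Thus [K:Q] = 4 and Gal(K/Q) is generated by the two order-2 automorphisms sqrt(73) ↦ -sqrt(73) and sqrt(114) ↦ -sqrt(114), giving V_4.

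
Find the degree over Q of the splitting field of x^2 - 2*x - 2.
[K:Q] = 2

The discriminant of x^2 + (-2)*x + (-2) is b^2 - 4c = 4 - (-8) = 12. Since 12 is not a perfect square in Q, the polynomial is irreducible over Q. Its two roots generate a degree-2 extension, so [K:Q] = 2.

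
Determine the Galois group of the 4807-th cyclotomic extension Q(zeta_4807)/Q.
|Gal(Q(zeta_4807)/Q)| = phi(4807) = 3960; group ≅ (Z/4807Z)^* ≅ Z/10Z × Z/18Z × Z/22Z

The n-th cyclotomic polynomial Φ_4807(x) is the minimal polynomial of zeta_4807 over Q and has degree phi(4807) = 3960. So Q(zeta_4807) is a degree-3960 Galois extension with Galois group (Z/4807Z)^*. By CRT, (Z/4807Z)^* ≅ (Z/11Z)^* × (Z/19Z)^* × (Z/23Z)^*. Each prime-power unit group is (Z/11Z)^* ≅ Z/10Z; (Z/19Z)^* ≅ Z/18Z; (Z/23Z)^* ≅ Z/22Z. Hence Gal(Q(zeta_4807)/Q) ≅ Z/10Z × Z/18Z × Z/22Z.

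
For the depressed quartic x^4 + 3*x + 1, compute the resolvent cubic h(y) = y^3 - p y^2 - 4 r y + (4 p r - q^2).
h(y) = y^3 - 4*y - 9

Identify coefficients: p = 0, q = 3, r = 1.
Plug into h(y) = y^3 - p y^2 - 4 r y + (4 p r - q^2):
  h(y) = y^3 - (0) y^2 - 4*(1) y + (4*(0)*(1) - (3)^2)
       = y^3 + (0) y^2 + (-4) y + (-9).
Simplifying: h(y) = y^3 - 4*y - 9.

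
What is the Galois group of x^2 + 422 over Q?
Gal(K/Q) = Z/2Z (cyclic of order 2)

x^2 + 422 is irreducible over Q since -422 is not a rational square. The splitting field Q(sqrt(-422)) has degree 2 over Q, and its unique nontrivial automorphism is sqrt(-422) ↦ -sqrt(-422). Hence Gal(Q(sqrt(-422))/Q) = Z/2Z.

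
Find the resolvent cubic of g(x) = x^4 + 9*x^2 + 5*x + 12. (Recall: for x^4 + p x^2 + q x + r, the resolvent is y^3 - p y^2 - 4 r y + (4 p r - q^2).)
h(y) = y^3 - 9*y^2 - 48*y + 407

Identify coefficients: p = 9, q = 5, r = 12.
Plug into h(y) = y^3 - p y^2 - 4 r y + (4 p r - q^2):
  h(y) = y^3 - (9) y^2 - 4*(12) y + (4*(9)*(12) - (5)^2)
       = y^3 + (-9) y^2 + (-48) y + (407).
Simplifying: h(y) = y^3 - 9*y^2 - 48*y + 407.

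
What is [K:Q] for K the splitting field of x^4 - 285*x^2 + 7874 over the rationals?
[K:Q] = 4

f factors as (x^2 - 31)(x^2 - 254); the splitting field is K = Q(sqrt(31), sqrt(254)). Since 31, 254, and 7874 are all non-squares in Q, the three subfields Q(sqrt(31)), Q(sqrt(254)), Q(sqrt(7874)) are distinct degree-2 extensions, so [K:Q] = 4 (Klein four Galois group).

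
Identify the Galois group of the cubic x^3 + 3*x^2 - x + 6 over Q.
Gal(K/Q) = S_3 (symmetric group of order 6)

Compute the discriminant of x^3 + (3)*x^2 + (-1)*x + (6): Δ = -1931. Since Δ is not a rational square, the Galois group is not contained in A_3; it must be the full S_3 (irreducibility of the cubic rules out anything smaller).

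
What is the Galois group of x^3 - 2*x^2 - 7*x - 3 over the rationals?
Gal(K/Q) = S_3 (symmetric group of order 6)

Compute the discriminant of x^3 + (-2)*x^2 + (-7)*x + (-3): Δ = 473. Since Δ is not a rational square, the Galois group is not contained in A_3; it must be the full S_3 (irreducibility of the cubic rules out anything smaller).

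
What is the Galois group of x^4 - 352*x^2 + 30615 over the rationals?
Gal(K/Q) = V_4 (Klein four-group, Z/2Z × Z/2Z)

f factors as (x^2 - 195)(x^2 - 157), so the splitting field is K = Q(sqrt(195), sqrt(157)). The elements 195, 157, 30615 are all non-squares in Q, so sqrt(195) and sqrt(157) generate independent quadratic extensions. Thus [K:Q] = 4 and Gal(K/Q) is generated by the two order-2 automorphisms sqrt(195) ↦ -sqrt(195) and sqrt(157) ↦ -sqrt(157), giving V_4.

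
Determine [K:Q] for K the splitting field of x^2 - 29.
[K:Q] = 2

The polynomial x^2 - 29 is irreducible over Q since 29 is not a perfect square. Its splitting field is Q(sqrt(29)), which has degree 2 over Q.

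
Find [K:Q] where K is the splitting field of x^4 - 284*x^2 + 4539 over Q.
[K:Q] = 4

f factors as (x^2 - 267)(x^2 - 17); the splitting field is K = Q(sqrt(267), sqrt(17)). Since 267, 17, and 4539 are all non-squares in Q, the three subfields Q(sqrt(267)), Q(sqrt(17)), Q(sqrt(4539)) are distinct degree-2 extensions, so [K:Q] = 4 (Klein four Galois group).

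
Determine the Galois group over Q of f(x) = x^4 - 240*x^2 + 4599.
Gal(K/Q) = V_4 (Klein four-group, Z/2Z × Z/2Z)

f factors as (x^2 - 21)(x^2 - 219), so the splitting field is K = Q(sqrt(21), sqrt(219)). The elements 21, 219, 4599 are all non-squares in Q, so sqrt(21) and sqrt(219) generate independent quadratic extensions. Thus [K:Q] = 4 and Gal(K/Q) is generated by the two order-2 automorphisms sqrt(21) ↦ -sqrt(21) and sqrt(219) ↦ -sqrt(219), giving V_4.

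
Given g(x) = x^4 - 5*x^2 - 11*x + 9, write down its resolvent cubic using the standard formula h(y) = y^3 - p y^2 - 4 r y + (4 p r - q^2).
h(y) = y^3 + 5*y^2 - 36*y - 301

Identify coefficients: p = -5, q = -11, r = 9.
Plug into h(y) = y^3 - p y^2 - 4 r y + (4 p r - q^2):
  h(y) = y^3 - (-5) y^2 - 4*(9) y + (4*(-5)*(9) - (-11)^2)
       = y^3 + (5) y^2 + (-36) y + (-301).
Simplifying: h(y) = y^3 + 5*y^2 - 36*y - 301.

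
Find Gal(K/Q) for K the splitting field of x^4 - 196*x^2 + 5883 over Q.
Gal(K/Q) = V_4 (Klein four-group, Z/2Z × Z/2Z)

f factors as (x^2 - 159)(x^2 - 37), so the splitting field is K = Q(sqrt(159), sqrt(37)). The elements 159, 37, 5883 are all non-squares in Q, so sqrt(159) and sqrt(37) generate independent quadratic extensions. Thus [K:Q] = 4 and Gal(K/Q) is generated by the two order-2 automorphisms sqrt(159) ↦ -sqrt(159) and sqrt(37) ↦ -sqrt(37), giving V_4.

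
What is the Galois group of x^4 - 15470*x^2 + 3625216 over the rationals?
Gal(K/Q) = Z/2Z (cyclic of order 2)

f factors as (x^2 - 15232)(x^2 - 238), so the splitting field is K = Q(sqrt(15232), sqrt(238)). The squarefree part of 15232 is 238 and the squarefree part of 238 is also 238, so sqrt(15232) and sqrt(238) are both rational multiples of sqrt(238). Hence Q(sqrt(15232)) = Q(sqrt(238)) = Q(sqrt(238)), and the splitting field collapses to a single degree-2 extension with Galois group Z/2Z.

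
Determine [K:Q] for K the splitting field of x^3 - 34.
[K:Q] = 6

x^3 - 34 has one real root r = 34^(1/3) and two complex roots r*zeta_3, r*zeta_3^2 where zeta_3 = e^(2*pi*i/3). The splitting field is Q(r, zeta_3). [Q(r):Q] = 3 and [Q(zeta_3):Q] = 2 with gcd = 1, so [Q(r, zeta_3):Q] = 3 * 2 = 6.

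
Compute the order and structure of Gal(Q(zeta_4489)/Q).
|Gal(Q(zeta_4489)/Q)| = phi(4489) = 4422; group ≅ (Z/4489Z)^* ≅ Z/4422Z

The n-th cyclotomic polynomial Φ_4489(x) is the minimal polynomial of zeta_4489 over Q and has degree phi(4489) = 4422. So Q(zeta_4489) is a degree-4422 Galois extension with Galois group (Z/4489Z)^*. (Z/4489Z)^* is cyclic since 4489 is an odd prime power (or 4). Hence Gal(Q(zeta_4489)/Q) ≅ Z/4422Z.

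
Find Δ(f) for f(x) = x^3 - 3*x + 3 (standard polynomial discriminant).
Δ = -135

For a depressed cubic x^3 + p x + q the discriminant is Δ = -4 p^3 - 27 q^2 = -4*(-3)^3 - 27*(3)^2 = 108 - 243 = -135.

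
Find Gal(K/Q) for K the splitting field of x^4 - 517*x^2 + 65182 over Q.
Gal(K/Q) = V_4 (Klein four-group, Z/2Z × Z/2Z)

f factors as (x^2 - 299)(x^2 - 218), so the splitting field is K = Q(sqrt(299), sqrt(218)). The elements 299, 218, 65182 are all non-squares in Q, so sqrt(299) and sqrt(218) generate independent quadratic extensions. Thus [K:Q] = 4 and Gal(K/Q) is generated by the two order-2 automorphisms sqrt(299) ↦ -sqrt(299) and sqrt(218) ↦ -sqrt(218), giving V_4.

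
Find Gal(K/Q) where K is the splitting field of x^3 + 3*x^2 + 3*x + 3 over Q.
Gal(K/Q) = S_3 (symmetric group of order 6)

Compute the discriminant of x^3 + (3)*x^2 + (3)*x + (3): Δ = -108. Since Δ is not a rational square, the Galois group is not contained in A_3; it must be the full S_3 (irreducibility of the cubic rules out anything smaller).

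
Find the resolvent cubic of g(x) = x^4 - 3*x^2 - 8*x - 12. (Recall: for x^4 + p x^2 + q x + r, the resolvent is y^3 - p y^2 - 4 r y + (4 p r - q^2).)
h(y) = y^3 + 3*y^2 + 48*y + 80

Identify coefficients: p = -3, q = -8, r = -12.
Plug into h(y) = y^3 - p y^2 - 4 r y + (4 p r - q^2):
  h(y) = y^3 - (-3) y^2 - 4*(-12) y + (4*(-3)*(-12) - (-8)^2)
       = y^3 + (3) y^2 + (48) y + (80).
Simplifying: h(y) = y^3 + 3*y^2 + 48*y + 80.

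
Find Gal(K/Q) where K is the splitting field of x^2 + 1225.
Gal(K/Q) = Z/2Z (cyclic of order 2)

x^2 + 1225 is irreducible over Q since -1225 is not a rational square. The splitting field Q(sqrt(-1225)) has degree 2 over Q, and its unique nontrivial automorphism is sqrt(-1225) ↦ -sqrt(-1225). Hence Gal(Q(sqrt(-1225))/Q) = Z/2Z.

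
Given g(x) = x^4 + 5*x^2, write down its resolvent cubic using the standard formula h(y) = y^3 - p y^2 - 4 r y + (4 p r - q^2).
h(y) = y^3 - 5*y^2

Identify coefficients: p = 5, q = 0, r = 0.
Plug into h(y) = y^3 - p y^2 - 4 r y + (4 p r - q^2):
  h(y) = y^3 - (5) y^2 - 4*(0) y + (4*(5)*(0) - (0)^2)
       = y^3 + (-5) y^2 + (0) y + (0).
Simplifying: h(y) = y^3 - 5*y^2.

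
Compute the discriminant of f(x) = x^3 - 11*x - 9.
Δ = 3137

For a depressed cubic x^3 + p x + q the discriminant is Δ = -4 p^3 - 27 q^2 = -4*(-11)^3 - 27*(-9)^2 = 5324 - 2187 = 3137.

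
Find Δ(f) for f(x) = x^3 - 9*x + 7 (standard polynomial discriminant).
Δ = 1593

For a depressed cubic x^3 + p x + q the discriminant is Δ = -4 p^3 - 27 q^2 = -4*(-9)^3 - 27*(7)^2 = 2916 - 1323 = 1593.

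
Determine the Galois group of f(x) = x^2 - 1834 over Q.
Gal(K/Q) = Z/2Z (cyclic of order 2)

x^2 - 1834 is irreducible over Q since 1834 is not a rational square. The splitting field Q(sqrt(1834)) has degree 2 over Q, and its unique nontrivial automorphism is sqrt(1834) ↦ -sqrt(1834). Hence Gal(Q(sqrt(1834))/Q) = Z/2Z.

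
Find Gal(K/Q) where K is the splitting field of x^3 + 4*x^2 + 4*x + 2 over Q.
Gal(K/Q) = S_3 (symmetric group of order 6)

Compute the discriminant of x^3 + (4)*x^2 + (4)*x + (2): Δ = -44. Since Δ is not a rational square, the Galois group is not contained in A_3; it must be the full S_3 (irreducibility of the cubic rules out anything smaller).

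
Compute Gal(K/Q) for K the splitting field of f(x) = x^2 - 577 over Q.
Gal(K/Q) = Z/2Z (cyclic of order 2)

x^2 - 577 is irreducible over Q since 577 is not a rational square. The splitting field Q(sqrt(577)) has degree 2 over Q, and its unique nontrivial automorphism is sqrt(577) ↦ -sqrt(577). Hence Gal(Q(sqrt(577))/Q) = Z/2Z.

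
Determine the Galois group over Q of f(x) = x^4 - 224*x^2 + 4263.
Gal(K/Q) = V_4 (Klein four-group, Z/2Z × Z/2Z)

f factors as (x^2 - 203)(x^2 - 21), so the splitting field is K = Q(sqrt(203), sqrt(21)). The elements 203, 21, 4263 are all non-squares in Q, so sqrt(203) and sqrt(21) generate independent quadratic extensions. Thus [K:Q] = 4 and Gal(K/Q) is generated by the two order-2 automorphisms sqrt(203) ↦ -sqrt(203) and sqrt(21) ↦ -sqrt(21), giving V_4.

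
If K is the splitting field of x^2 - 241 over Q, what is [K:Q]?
[K:Q] = 2

The polynomial x^2 - 241 is irreducible over Q since 241 is not a perfect square. Its splitting field is Q(sqrt(241)), which has degree 2 over Q.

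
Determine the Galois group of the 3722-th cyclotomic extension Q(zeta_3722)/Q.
|Gal(Q(zeta_3722)/Q)| = phi(3722) = 1860; group ≅ (Z/3722Z)^* ≅ Z/1860Z

The n-th cyclotomic polynomial Φ_3722(x) is the minimal polynomial of zeta_3722 over Q and has degree phi(3722) = 1860. So Q(zeta_3722) is a degree-1860 Galois extension with Galois group (Z/3722Z)^*. By CRT, (Z/3722Z)^* ≅ (Z/2Z)^* × (Z/1861Z)^*. Each prime-power unit group is (Z/2Z)^* ≅ trivial group (order 1); (Z/1861Z)^* ≅ Z/1860Z. Hence Gal(Q(zeta_3722)/Q) ≅ Z/1860Z.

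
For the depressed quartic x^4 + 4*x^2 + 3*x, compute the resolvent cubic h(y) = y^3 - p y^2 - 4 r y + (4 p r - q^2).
h(y) = y^3 - 4*y^2 - 9

Identify coefficients: p = 4, q = 3, r = 0.
Plug into h(y) = y^3 - p y^2 - 4 r y + (4 p r - q^2):
  h(y) = y^3 - (4) y^2 - 4*(0) y + (4*(4)*(0) - (3)^2)
       = y^3 + (-4) y^2 + (0) y + (-9).
Simplifying: h(y) = y^3 - 4*y^2 - 9.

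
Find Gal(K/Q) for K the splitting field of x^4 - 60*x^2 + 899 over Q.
Gal(K/Q) = V_4 (Klein four-group, Z/2Z × Z/2Z)

f factors as (x^2 - 31)(x^2 - 29), so the splitting field is K = Q(sqrt(31), sqrt(29)). The elements 31, 29, 899 are all non-squares in Q, so sqrt(31) and sqrt(29) generate independent quadratic extensions. Thus [K:Q] = 4 and Gal(K/Q) is generated by the two order-2 automorphisms sqrt(31) ↦ -sqrt(31) and sqrt(29) ↦ -sqrt(29), giving V_4.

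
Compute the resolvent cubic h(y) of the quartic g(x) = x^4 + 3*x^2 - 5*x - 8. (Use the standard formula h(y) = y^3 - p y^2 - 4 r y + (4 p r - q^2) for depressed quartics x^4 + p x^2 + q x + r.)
h(y) = y^3 - 3*y^2 + 32*y - 121

Identify coefficients: p = 3, q = -5, r = -8.
Plug into h(y) = y^3 - p y^2 - 4 r y + (4 p r - q^2):
  h(y) = y^3 - (3) y^2 - 4*(-8) y + (4*(3)*(-8) - (-5)^2)
       = y^3 + (-3) y^2 + (32) y + (-121).
Simplifying: h(y) = y^3 - 3*y^2 + 32*y - 121.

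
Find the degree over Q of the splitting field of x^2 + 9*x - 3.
[K:Q] = 2

The discriminant of x^2 + (9)*x + (-3) is b^2 - 4c = 81 - (-12) = 93. Since 93 is not a perfect square in Q, the polynomial is irreducible over Q. Its two roots generate a degree-2 extension, so [K:Q] = 2.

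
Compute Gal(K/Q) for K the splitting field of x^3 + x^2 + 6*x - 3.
Gal(K/Q) = S_3 (symmetric group of order 6)

Compute the discriminant of x^3 + (1)*x^2 + (6)*x + (-3): Δ = -1383. Since Δ is not a rational square, the Galois group is not contained in A_3; it must be the full S_3 (irreducibility of the cubic rules out anything smaller).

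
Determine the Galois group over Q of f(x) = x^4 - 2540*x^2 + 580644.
Gal(K/Q) = Z/2Z (cyclic of order 2)

f factors as (x^2 - 254)(x^2 - 2286), so the splitting field is K = Q(sqrt(254), sqrt(2286)). The squarefree part of 254 is 254 and the squarefree part of 2286 is also 254, so sqrt(254) and sqrt(2286) are both rational multiples of sqrt(254). Hence Q(sqrt(254)) = Q(sqrt(2286)) = Q(sqrt(254)), and the splitting field collapses to a single degree-2 extension with Galois group Z/2Z.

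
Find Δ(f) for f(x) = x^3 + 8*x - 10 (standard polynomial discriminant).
Δ = -4748

For a depressed cubic x^3 + p x + q the discriminant is Δ = -4 p^3 - 27 q^2 = -4*(8)^3 - 27*(-10)^2 = -2048 - 2700 = -4748.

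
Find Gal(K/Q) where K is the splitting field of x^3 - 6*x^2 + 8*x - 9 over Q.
Gal(K/Q) = S_3 (symmetric group of order 6)

Compute the discriminant of x^3 + (-6)*x^2 + (8)*x + (-9): Δ = -1931. Since Δ is not a rational square, the Galois group is not contained in A_3; it must be the full S_3 (irreducibility of the cubic rules out anything smaller).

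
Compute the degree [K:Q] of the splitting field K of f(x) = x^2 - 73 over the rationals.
[K:Q] = 2

The polynomial x^2 - 73 is irreducible over Q since 73 is not a perfect square. Its splitting field is Q(sqrt(73)), which has degree 2 over Q.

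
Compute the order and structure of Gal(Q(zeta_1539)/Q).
|Gal(Q(zeta_1539)/Q)| = phi(1539) = 972; group ≅ (Z/1539Z)^* ≅ Z/18Z × Z/54Z

The n-th cyclotomic polynomial Φ_1539(x) is the minimal polynomial of zeta_1539 over Q and has degree phi(1539) = 972. So Q(zeta_1539) is a degree-972 Galois extension with Galois group (Z/1539Z)^*. By CRT, (Z/1539Z)^* ≅ (Z/81Z)^* × (Z/19Z)^*. Each prime-power unit group is (Z/81Z)^* ≅ Z/54Z; (Z/19Z)^* ≅ Z/18Z. Hence Gal(Q(zeta_1539)/Q) ≅ Z/18Z × Z/54Z.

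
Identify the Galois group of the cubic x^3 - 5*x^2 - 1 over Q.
Gal(K/Q) = S_3 (symmetric group of order 6)

Compute the discriminant of x^3 + (-5)*x^2 + (0)*x + (-1): Δ = -527. Since Δ is not a rational square, the Galois group is not contained in A_3; it must be the full S_3 (irreducibility of the cubic rules out anything smaller).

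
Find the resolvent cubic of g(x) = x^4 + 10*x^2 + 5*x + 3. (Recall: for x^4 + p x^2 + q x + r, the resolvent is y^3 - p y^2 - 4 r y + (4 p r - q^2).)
h(y) = y^3 - 10*y^2 - 12*y + 95

Identify coefficients: p = 10, q = 5, r = 3.
Plug into h(y) = y^3 - p y^2 - 4 r y + (4 p r - q^2):
  h(y) = y^3 - (10) y^2 - 4*(3) y + (4*(10)*(3) - (5)^2)
       = y^3 + (-10) y^2 + (-12) y + (95).
Simplifying: h(y) = y^3 - 10*y^2 - 12*y + 95.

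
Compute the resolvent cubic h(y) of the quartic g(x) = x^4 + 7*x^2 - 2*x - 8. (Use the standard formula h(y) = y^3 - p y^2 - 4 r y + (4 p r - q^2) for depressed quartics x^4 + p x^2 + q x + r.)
h(y) = y^3 - 7*y^2 + 32*y - 228

Identify coefficients: p = 7, q = -2, r = -8.
Plug into h(y) = y^3 - p y^2 - 4 r y + (4 p r - q^2):
  h(y) = y^3 - (7) y^2 - 4*(-8) y + (4*(7)*(-8) - (-2)^2)
       = y^3 + (-7) y^2 + (32) y + (-228).
Simplifying: h(y) = y^3 - 7*y^2 + 32*y - 228.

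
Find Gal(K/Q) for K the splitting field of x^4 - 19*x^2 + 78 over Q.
Gal(K/Q) = V_4 (Klein four-group, Z/2Z × Z/2Z)

f factors as (x^2 - 13)(x^2 - 6), so the splitting field is K = Q(sqrt(13), sqrt(6)). The elements 13, 6, 78 are all non-squares in Q, so sqrt(13) and sqrt(6) generate independent quadratic extensions. Thus [K:Q] = 4 and Gal(K/Q) is generated by the two order-2 automorphisms sqrt(13) ↦ -sqrt(13) and sqrt(6) ↦ -sqrt(6), giving V_4.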